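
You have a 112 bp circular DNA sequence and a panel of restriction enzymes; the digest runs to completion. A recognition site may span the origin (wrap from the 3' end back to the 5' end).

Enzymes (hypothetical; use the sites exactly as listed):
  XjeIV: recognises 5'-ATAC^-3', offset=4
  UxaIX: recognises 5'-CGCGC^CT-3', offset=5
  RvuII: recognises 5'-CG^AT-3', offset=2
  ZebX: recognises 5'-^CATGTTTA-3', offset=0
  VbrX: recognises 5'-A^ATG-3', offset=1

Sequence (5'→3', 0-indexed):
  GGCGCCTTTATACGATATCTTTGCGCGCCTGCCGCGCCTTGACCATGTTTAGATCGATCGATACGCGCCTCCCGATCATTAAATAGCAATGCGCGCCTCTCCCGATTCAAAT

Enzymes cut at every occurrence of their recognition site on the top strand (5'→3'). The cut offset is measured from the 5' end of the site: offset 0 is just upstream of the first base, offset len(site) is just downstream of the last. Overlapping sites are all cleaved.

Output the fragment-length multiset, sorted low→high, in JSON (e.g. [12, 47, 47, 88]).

[1,4,4,4,6,6,6,8,8,9,13,14,14,15]

Scan for sites:
  XjeIV (ATAC, off=4): starts [9, 60] → cuts [13, 64]
  UxaIX (CGCGCCT, off=5): starts [23, 32, 63, 91] → cuts [28, 37, 68, 96]
  RvuII (CGAT, off=2): starts [12, 54, 58, 72, 102] → cuts [14, 56, 60, 74, 104]
  ZebX (CATGTTTA, off=0): starts [43] → cuts [43]
  VbrX (AATG, off=1): starts [87, 109] → cuts [88, 110]

All cut coordinates (distinct, sorted): [13, 14, 28, 37, 43, 56, 60, 64, 68, 74, 88, 96, 104, 110]

Fragment lengths:
  13→14: 1 bp
  14→28: 14 bp
  28→37: 9 bp
  37→43: 6 bp
  43→56: 13 bp
  56→60: 4 bp
  60→64: 4 bp
  64→68: 4 bp
  68→74: 6 bp
  74→88: 14 bp
  88→96: 8 bp
  96→104: 8 bp
  104→110: 6 bp
  110→13 (wrap): 112-110+13 = 15 bp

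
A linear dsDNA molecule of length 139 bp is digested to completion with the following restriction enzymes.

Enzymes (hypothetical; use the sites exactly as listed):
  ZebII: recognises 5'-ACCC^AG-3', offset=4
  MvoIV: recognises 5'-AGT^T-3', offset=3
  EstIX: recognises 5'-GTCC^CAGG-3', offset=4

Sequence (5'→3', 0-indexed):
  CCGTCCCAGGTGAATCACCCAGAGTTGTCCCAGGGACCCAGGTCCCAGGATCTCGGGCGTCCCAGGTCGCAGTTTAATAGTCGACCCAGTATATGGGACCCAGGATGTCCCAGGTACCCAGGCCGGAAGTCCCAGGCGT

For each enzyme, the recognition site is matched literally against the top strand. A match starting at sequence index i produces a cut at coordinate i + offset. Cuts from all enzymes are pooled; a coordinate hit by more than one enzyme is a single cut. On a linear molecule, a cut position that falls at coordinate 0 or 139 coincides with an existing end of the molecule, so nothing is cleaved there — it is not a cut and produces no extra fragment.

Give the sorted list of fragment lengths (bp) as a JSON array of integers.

Scan for sites:
  ZebII ACCCAG/4: at [16, 35, 83, 97, 115] ⇒ [20, 39, 87, 101, 119]
  MvoIV AGTT/3: at [22, 70] ⇒ [25, 73]
  EstIX GTCCCAGG/4: at [2, 26, 41, 58, 106, 128] ⇒ [6, 30, 45, 62, 110, 132]

Pooled cuts: [6, 20, 25, 30, 39, 45, 62, 73, 87, 101, 110, 119, 132]

Fragment lengths:
  [0,6): 6 bp
  [6,20): 14 bp
  [20,25): 5 bp
  [25,30): 5 bp
  [30,39): 9 bp
  [39,45): 6 bp
  [45,62): 17 bp
  [62,73): 11 bp
  [73,87): 14 bp
  [87,101): 14 bp
  [101,110): 9 bp
  [110,119): 9 bp
  [119,132): 13 bp
  [132,139): 7 bp

[5,5,6,6,7,9,9,9,11,13,14,14,14,17]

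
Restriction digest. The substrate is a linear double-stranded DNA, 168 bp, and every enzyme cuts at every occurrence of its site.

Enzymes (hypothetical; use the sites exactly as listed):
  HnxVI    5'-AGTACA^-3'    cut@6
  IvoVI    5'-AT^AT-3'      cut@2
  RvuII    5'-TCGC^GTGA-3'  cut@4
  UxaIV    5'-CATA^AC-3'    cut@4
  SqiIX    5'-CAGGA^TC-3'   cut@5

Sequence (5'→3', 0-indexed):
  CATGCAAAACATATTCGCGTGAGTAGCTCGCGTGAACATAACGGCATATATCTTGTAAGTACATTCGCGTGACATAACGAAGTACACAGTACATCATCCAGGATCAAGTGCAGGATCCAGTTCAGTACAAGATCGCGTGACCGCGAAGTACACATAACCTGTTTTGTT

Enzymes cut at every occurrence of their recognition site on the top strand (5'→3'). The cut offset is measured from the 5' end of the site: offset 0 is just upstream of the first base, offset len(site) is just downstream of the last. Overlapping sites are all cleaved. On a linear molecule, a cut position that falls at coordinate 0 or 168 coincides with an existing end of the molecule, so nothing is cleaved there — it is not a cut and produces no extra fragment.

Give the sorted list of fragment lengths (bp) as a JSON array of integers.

Site scan:
  HnxVI AGTACA/6: at [57, 80, 87, 123, 146] ⇒ [63, 86, 93, 129, 152]
  IvoVI ATAT/2: at [10, 45, 47] ⇒ [12, 47, 49]
  RvuII TCGCGTGA/4: at [14, 27, 64, 132] ⇒ [18, 31, 68, 136]
  UxaIV CATAAC/4: at [36, 72, 152] ⇒ [40, 76, 156]
  SqiIX CAGGATC/5: at [98, 110] ⇒ [103, 115]

Pooled cuts: [12, 18, 31, 40, 47, 49, 63, 68, 76, 86, 93, 103, 115, 129, 136, 152, 156]

Fragment lengths:
  [0,12): 12 bp
  [12,18): 6 bp
  [18,31): 13 bp
  [31,40): 9 bp
  [40,47): 7 bp
  [47,49): 2 bp
  [49,63): 14 bp
  [63,68): 5 bp
  [68,76): 8 bp
  [76,86): 10 bp
  [86,93): 7 bp
  [93,103): 10 bp
  [103,115): 12 bp
  [115,129): 14 bp
  [129,136): 7 bp
  [136,152): 16 bp
  [152,156): 4 bp
  [156,168): 12 bp

[2,4,5,6,7,7,7,8,9,10,10,12,12,12,13,14,14,16]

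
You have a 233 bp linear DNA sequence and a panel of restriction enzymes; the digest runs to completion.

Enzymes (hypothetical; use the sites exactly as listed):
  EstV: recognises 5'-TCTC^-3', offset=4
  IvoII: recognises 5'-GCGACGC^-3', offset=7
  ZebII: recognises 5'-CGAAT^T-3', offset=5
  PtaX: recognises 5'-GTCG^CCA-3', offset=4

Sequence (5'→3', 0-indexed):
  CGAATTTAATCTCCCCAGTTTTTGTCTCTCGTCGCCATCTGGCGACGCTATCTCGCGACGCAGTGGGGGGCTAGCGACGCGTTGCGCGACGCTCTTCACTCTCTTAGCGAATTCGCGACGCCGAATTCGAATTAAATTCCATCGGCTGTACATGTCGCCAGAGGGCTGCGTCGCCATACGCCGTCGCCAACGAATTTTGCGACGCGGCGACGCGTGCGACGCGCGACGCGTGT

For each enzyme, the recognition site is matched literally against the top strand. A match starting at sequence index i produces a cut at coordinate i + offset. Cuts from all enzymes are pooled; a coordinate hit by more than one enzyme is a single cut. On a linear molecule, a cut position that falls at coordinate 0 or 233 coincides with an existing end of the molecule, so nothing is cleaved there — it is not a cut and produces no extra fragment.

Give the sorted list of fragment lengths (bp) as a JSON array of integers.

Scan for sites:
  EstV (TCTC, off=4): starts [9, 24, 26, 50, 99] → cuts [13, 28, 30, 54, 103]
  IvoII (GCGACGC, off=7): starts [41, 54, 73, 85, 114, 198, 206, 215, 222] → cuts [48, 61, 80, 92, 121, 205, 213, 222, 229]
  ZebII (CGAATT, off=5): starts [0, 107, 121, 127, 190] → cuts [5, 112, 126, 132, 195]
  PtaX (GTCGCCA, off=4): starts [30, 153, 169, 182] → cuts [34, 157, 173, 186]

All cut coordinates (distinct, sorted): [5, 13, 28, 30, 34, 48, 54, 61, 80, 92, 103, 112, 121, 126, 132, 157, 173, 186, 195, 205, 213, 222, 229]

Fragments:
  [0,5): 5 bp
  [5,13): 8 bp
  [13,28): 15 bp
  [28,30): 2 bp
  [30,34): 4 bp
  [34,48): 14 bp
  [48,54): 6 bp
  [54,61): 7 bp
  [61,80): 19 bp
  [80,92): 12 bp
  [92,103): 11 bp
  [103,112): 9 bp
  [112,121): 9 bp
  [121,126): 5 bp
  [126,132): 6 bp
  [132,157): 25 bp
  [157,173): 16 bp
  [173,186): 13 bp
  [186,195): 9 bp
  [195,205): 10 bp
  [205,213): 8 bp
  [213,222): 9 bp
  [222,229): 7 bp
  [229,233): 4 bp

[2,4,4,5,5,6,6,7,7,8,8,9,9,9,9,10,11,12,13,14,15,16,19,25]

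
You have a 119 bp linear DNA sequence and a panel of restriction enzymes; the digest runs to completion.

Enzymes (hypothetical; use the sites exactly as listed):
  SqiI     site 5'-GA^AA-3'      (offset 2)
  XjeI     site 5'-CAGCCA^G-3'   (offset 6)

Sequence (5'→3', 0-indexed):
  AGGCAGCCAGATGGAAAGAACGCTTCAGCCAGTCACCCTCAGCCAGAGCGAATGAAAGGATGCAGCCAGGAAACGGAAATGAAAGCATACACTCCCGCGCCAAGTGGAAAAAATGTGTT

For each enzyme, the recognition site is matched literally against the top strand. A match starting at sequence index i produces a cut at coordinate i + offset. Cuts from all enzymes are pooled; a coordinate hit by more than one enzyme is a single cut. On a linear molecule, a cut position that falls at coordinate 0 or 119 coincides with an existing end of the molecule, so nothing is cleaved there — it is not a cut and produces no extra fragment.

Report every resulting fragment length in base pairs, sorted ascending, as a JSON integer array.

Per-enzyme occurrences:
  SqiI GAAA/2: at [13, 53, 69, 75, 80, 106] ⇒ [15, 55, 71, 77, 82, 108]
  XjeI CAGCCAG/6: at [3, 25, 39, 62] ⇒ [9, 31, 45, 68]

Pooled cuts: [9, 15, 31, 45, 55, 68, 71, 77, 82, 108]

Fragment lengths:
  [0,9): 9 bp
  [9,15): 6 bp
  [15,31): 16 bp
  [31,45): 14 bp
  [45,55): 10 bp
  [55,68): 13 bp
  [68,71): 3 bp
  [71,77): 6 bp
  [77,82): 5 bp
  [82,108): 26 bp
  [108,119): 11 bp

[3,5,6,6,9,10,11,13,14,16,26]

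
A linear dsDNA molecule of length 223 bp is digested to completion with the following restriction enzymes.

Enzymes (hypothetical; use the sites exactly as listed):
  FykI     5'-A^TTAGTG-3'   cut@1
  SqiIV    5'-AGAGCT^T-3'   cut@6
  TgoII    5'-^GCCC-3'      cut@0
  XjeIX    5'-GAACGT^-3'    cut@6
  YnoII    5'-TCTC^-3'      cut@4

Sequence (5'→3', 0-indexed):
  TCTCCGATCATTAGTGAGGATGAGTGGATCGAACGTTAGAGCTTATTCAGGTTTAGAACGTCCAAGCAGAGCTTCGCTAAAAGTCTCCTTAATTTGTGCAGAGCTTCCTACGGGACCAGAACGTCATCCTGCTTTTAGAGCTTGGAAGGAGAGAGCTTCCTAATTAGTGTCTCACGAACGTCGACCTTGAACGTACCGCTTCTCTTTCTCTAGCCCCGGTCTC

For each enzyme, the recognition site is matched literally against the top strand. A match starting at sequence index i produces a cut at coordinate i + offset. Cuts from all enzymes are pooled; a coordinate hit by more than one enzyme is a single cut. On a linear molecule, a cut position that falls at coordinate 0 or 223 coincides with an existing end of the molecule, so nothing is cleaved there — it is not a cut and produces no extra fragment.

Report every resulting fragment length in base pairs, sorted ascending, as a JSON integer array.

Site scan:
  FykI (ATTAGTG, off=1): starts [9, 162] → cuts [10, 163]
  SqiIV (AGAGCTT, off=6): starts [37, 67, 99, 136, 151] → cuts [43, 73, 105, 142, 157]
  TgoII (GCCC, off=0): starts [212] → cuts [212]
  XjeIX (GAACGT, off=6): starts [30, 55, 118, 175, 188] → cuts [36, 61, 124, 181, 194]
  YnoII (TCTC, off=4): starts [0, 83, 169, 200, 206, 219] → cuts [4, 87, 173, 204, 210] (position 223 is a terminus of the linear molecule — no cut)

All cut coordinates (distinct, sorted): [4, 10, 36, 43, 61, 73, 87, 105, 124, 142, 157, 163, 173, 181, 194, 204, 210, 212]

Fragment lengths:
  [0,4): 4 bp
  [4,10): 6 bp
  [10,36): 26 bp
  [36,43): 7 bp
  [43,61): 18 bp
  [61,73): 12 bp
  [73,87): 14 bp
  [87,105): 18 bp
  [105,124): 19 bp
  [124,142): 18 bp
  [142,157): 15 bp
  [157,163): 6 bp
  [163,173): 10 bp
  [173,181): 8 bp
  [181,194): 13 bp
  [194,204): 10 bp
  [204,210): 6 bp
  [210,212): 2 bp
  [212,223): 11 bp

[2,4,6,6,6,7,8,10,10,11,12,13,14,15,18,18,18,19,26]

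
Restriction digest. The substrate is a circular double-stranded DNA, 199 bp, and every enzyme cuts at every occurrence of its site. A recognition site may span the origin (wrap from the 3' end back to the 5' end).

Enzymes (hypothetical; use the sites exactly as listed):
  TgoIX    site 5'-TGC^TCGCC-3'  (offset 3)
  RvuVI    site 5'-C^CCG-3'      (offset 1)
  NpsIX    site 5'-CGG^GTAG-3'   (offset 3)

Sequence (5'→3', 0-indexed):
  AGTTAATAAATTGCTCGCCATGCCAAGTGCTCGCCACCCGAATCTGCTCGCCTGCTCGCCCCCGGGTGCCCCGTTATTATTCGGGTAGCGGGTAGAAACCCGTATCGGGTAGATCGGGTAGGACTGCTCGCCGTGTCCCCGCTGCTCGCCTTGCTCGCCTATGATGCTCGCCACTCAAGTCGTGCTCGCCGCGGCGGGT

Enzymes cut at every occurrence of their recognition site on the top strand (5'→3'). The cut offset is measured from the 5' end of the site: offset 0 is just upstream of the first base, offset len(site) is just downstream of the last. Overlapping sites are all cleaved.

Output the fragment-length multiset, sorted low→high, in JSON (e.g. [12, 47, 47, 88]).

[6,7,7,7,8,8,9,9,9,9,10,10,11,12,13,14,16,16,18]

Scan for sites:
  TgoIX (TGCTCGCC, off=3): starts [11, 27, 44, 52, 124, 142, 151, 164, 182] → cuts [14, 30, 47, 55, 127, 145, 154, 167, 185]
  RvuVI (CCCG, off=1): starts [36, 60, 69, 98, 137] → cuts [37, 61, 70, 99, 138]
  NpsIX (CGGGTAG, off=3): starts [81, 88, 105, 114, 194] → cuts [84, 91, 108, 117, 197]

Pooled cuts: [14, 30, 37, 47, 55, 61, 70, 84, 91, 99, 108, 117, 127, 138, 145, 154, 167, 185, 197]

Fragment lengths:
  14→30: 16 bp
  30→37: 7 bp
  37→47: 10 bp
  47→55: 8 bp
  55→61: 6 bp
  61→70: 9 bp
  70→84: 14 bp
  84→91: 7 bp
  91→99: 8 bp
  99→108: 9 bp
  108→117: 9 bp
  117→127: 10 bp
  127→138: 11 bp
  138→145: 7 bp
  145→154: 9 bp
  154→167: 13 bp
  167→185: 18 bp
  185→197: 12 bp
  197→14 (wrap): 199-197+14 = 16 bp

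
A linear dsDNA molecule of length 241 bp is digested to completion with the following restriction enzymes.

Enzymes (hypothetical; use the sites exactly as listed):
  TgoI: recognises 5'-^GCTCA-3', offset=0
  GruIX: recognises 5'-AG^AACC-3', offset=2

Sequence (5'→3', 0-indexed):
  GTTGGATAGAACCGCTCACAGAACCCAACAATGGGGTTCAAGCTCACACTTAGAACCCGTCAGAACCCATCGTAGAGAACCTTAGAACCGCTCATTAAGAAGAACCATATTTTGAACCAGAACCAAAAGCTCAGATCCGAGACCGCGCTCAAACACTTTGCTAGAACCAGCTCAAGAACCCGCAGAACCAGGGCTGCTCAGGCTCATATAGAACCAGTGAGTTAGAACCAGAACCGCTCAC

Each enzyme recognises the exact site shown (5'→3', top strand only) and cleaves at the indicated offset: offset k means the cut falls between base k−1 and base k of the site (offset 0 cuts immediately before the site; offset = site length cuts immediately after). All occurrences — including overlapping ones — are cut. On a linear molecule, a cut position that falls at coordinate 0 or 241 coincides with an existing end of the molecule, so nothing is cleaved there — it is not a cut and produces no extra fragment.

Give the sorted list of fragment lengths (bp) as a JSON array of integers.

[4,4,4,5,6,6,6,7,8,8,8,9,9,10,10,10,12,13,14,14,18,18,18,20]

Per-enzyme occurrences:
  TgoI GCTCA/0: at [13, 41, 89, 128, 146, 169, 195, 201, 235] ⇒ [13, 41, 89, 128, 146, 169, 195, 201, 235]
  GruIX AGAACC/2: at [7, 19, 51, 61, 75, 83, 100, 118, 162, 174, 183, 209, 223, 229] ⇒ [9, 21, 53, 63, 77, 85, 102, 120, 164, 176, 185, 211, 225, 231]

Pooled cuts: [9, 13, 21, 41, 53, 63, 77, 85, 89, 102, 120, 128, 146, 164, 169, 176, 185, 195, 201, 211, 225, 231, 235]

Fragments:
  [0,9): 9 bp
  [9,13): 4 bp
  [13,21): 8 bp
  [21,41): 20 bp
  [41,53): 12 bp
  [53,63): 10 bp
  [63,77): 14 bp
  [77,85): 8 bp
  [85,89): 4 bp
  [89,102): 13 bp
  [102,120): 18 bp
  [120,128): 8 bp
  [128,146): 18 bp
  [146,164): 18 bp
  [164,169): 5 bp
  [169,176): 7 bp
  [176,185): 9 bp
  [185,195): 10 bp
  [195,201): 6 bp
  [201,211): 10 bp
  [211,225): 14 bp
  [225,231): 6 bp
  [231,235): 4 bp
  [235,241): 6 bp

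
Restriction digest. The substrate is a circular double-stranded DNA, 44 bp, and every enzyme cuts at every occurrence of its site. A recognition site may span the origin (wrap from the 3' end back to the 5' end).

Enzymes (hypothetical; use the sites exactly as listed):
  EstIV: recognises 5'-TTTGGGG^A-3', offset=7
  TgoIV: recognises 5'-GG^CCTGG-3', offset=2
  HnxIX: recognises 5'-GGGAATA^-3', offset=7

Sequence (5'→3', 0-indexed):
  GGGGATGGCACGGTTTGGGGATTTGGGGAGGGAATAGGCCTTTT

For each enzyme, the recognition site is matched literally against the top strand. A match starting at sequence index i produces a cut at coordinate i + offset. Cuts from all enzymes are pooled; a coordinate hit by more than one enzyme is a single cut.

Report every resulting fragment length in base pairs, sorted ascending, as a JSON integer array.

[8,8,12,16]

Per-enzyme occurrences:
  EstIV TTTGGGGA/7: at [13, 21, 41] ⇒ [4, 20, 28]
  TgoIV (GGCCTGG, off=2): no sites
  HnxIX GGGAATA/7: at [29] ⇒ [36]

All cut coordinates (distinct, sorted): [4, 20, 28, 36]

Fragments:
  4→20: 16 bp
  20→28: 8 bp
  28→36: 8 bp
  36→4 (wrap): 44-36+4 = 12 bp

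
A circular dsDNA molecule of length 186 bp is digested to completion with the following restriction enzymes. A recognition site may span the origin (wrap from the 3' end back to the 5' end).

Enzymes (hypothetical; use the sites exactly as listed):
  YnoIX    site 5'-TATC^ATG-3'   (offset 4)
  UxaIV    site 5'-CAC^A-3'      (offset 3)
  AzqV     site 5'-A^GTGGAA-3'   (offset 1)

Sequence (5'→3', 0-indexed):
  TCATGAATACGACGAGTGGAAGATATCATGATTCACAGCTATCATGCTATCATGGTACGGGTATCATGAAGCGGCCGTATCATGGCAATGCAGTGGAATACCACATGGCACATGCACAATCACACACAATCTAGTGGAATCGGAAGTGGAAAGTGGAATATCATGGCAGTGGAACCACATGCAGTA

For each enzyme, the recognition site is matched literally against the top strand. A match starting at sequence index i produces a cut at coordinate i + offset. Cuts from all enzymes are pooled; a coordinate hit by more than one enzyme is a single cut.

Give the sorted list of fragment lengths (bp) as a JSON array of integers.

Scan for sites:
  YnoIX (TATCATG, off=4): starts [23, 39, 47, 61, 77, 158, 184] → cuts [2, 27, 43, 51, 65, 81, 162]
  UxaIV (CACA, off=3): starts [33, 101, 108, 114, 120, 122, 124, 175] → cuts [36, 104, 111, 117, 123, 125, 127, 178]
  AzqV (AGTGGAA, off=1): starts [14, 91, 132, 144, 151, 167] → cuts [15, 92, 133, 145, 152, 168]

All cut coordinates (distinct, sorted): [2, 15, 27, 36, 43, 51, 65, 81, 92, 104, 111, 117, 123, 125, 127, 133, 145, 152, 162, 168, 178]

Fragments:
  2→15: 13 bp
  15→27: 12 bp
  27→36: 9 bp
  36→43: 7 bp
  43→51: 8 bp
  51→65: 14 bp
  65→81: 16 bp
  81→92: 11 bp
  92→104: 12 bp
  104→111: 7 bp
  111→117: 6 bp
  117→123: 6 bp
  123→125: 2 bp
  125→127: 2 bp
  127→133: 6 bp
  133→145: 12 bp
  145→152: 7 bp
  152→162: 10 bp
  162→168: 6 bp
  168→178: 10 bp
  178→2 (wrap): 186-178+2 = 10 bp

[2,2,6,6,6,6,7,7,7,8,9,10,10,10,11,12,12,12,13,14,16]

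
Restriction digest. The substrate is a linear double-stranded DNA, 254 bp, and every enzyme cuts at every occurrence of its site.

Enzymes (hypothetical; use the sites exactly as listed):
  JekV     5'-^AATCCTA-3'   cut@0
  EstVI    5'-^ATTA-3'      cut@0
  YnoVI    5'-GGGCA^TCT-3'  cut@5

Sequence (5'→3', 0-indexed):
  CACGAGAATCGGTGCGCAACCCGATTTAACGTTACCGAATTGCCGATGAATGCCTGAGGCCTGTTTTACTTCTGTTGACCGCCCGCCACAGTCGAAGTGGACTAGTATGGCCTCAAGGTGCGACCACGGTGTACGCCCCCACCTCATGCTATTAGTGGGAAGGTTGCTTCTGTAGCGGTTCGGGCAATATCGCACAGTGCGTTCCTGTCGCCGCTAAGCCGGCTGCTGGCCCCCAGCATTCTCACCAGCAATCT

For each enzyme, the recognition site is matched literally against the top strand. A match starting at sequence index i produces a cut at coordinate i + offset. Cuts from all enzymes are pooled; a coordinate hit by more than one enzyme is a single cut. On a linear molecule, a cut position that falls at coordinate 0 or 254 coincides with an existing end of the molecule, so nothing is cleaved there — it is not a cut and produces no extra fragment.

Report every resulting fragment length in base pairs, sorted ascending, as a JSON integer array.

Scan for sites:
  JekV (AATCCTA, off=0): no sites
  EstVI (ATTA, off=0): starts [150] → cuts [150]
  YnoVI (GGGCATCT, off=5): no sites

Pooled cuts: [150]

Fragments:
  [0,150): 150 bp
  [150,254): 104 bp

[104,150]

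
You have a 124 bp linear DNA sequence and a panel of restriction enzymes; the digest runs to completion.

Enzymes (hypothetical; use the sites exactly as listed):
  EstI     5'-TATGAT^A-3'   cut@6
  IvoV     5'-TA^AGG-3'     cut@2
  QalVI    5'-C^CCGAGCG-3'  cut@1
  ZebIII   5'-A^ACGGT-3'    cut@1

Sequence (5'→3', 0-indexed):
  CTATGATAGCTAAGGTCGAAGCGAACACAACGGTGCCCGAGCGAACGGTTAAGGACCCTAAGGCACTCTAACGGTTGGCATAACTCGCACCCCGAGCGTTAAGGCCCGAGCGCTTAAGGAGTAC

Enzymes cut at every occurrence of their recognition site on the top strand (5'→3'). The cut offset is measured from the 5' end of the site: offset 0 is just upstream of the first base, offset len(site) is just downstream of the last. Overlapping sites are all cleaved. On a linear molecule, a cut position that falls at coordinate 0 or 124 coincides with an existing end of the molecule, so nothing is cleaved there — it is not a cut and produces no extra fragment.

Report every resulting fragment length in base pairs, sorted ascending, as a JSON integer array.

Per-enzyme occurrences:
  EstI TATGATA/6: at [1] ⇒ [7]
  IvoV TAAGG/2: at [10, 49, 58, 99, 114] ⇒ [12, 51, 60, 101, 116]
  QalVI CCCGAGCG/1: at [35, 90, 104] ⇒ [36, 91, 105]
  ZebIII AACGGT/1: at [28, 43, 69] ⇒ [29, 44, 70]

Pooled cuts: [7, 12, 29, 36, 44, 51, 60, 70, 91, 101, 105, 116]

Fragments:
  [0,7): 7 bp
  [7,12): 5 bp
  [12,29): 17 bp
  [29,36): 7 bp
  [36,44): 8 bp
  [44,51): 7 bp
  [51,60): 9 bp
  [60,70): 10 bp
  [70,91): 21 bp
  [91,101): 10 bp
  [101,105): 4 bp
  [105,116): 11 bp
  [116,124): 8 bp

[4,5,7,7,7,8,8,9,10,10,11,17,21]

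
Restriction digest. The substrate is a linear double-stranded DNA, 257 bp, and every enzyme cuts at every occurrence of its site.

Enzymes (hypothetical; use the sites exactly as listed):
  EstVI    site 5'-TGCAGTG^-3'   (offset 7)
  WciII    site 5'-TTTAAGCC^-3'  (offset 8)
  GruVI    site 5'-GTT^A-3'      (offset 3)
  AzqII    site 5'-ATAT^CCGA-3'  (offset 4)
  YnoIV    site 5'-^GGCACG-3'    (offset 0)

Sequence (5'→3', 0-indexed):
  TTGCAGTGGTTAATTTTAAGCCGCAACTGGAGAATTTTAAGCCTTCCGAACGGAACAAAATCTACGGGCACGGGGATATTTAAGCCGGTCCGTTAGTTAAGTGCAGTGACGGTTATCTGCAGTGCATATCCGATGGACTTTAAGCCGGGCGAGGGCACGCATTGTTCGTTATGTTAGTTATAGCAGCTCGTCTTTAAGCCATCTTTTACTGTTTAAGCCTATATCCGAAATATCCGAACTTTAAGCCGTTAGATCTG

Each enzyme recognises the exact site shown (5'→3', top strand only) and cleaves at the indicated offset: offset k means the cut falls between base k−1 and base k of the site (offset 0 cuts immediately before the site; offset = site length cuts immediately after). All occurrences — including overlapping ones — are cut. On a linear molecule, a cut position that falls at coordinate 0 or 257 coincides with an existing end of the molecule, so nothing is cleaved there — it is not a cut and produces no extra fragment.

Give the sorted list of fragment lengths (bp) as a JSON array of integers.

[3,3,4,4,5,5,5,6,7,7,8,8,9,10,10,11,14,17,17,19,20,21,21,23]

Per-enzyme occurrences:
  EstVI TGCAGTG/7: at [1, 101, 117] ⇒ [8, 108, 124]
  WciII TTTAAGCC/8: at [14, 35, 78, 138, 192, 211, 239] ⇒ [22, 43, 86, 146, 200, 219, 247]
  GruVI GTTA/3: at [8, 91, 95, 111, 167, 172, 176, 247] ⇒ [11, 94, 98, 114, 170, 175, 179, 250]
  AzqII ATATCCGA/4: at [125, 220, 229] ⇒ [129, 224, 233]
  YnoIV GGCACG/0: at [66, 153] ⇒ [66, 153]

All cut coordinates (distinct, sorted): [8, 11, 22, 43, 66, 86, 94, 98, 108, 114, 124, 129, 146, 153, 170, 175, 179, 200, 219, 224, 233, 247, 250]

Fragments:
  [0,8): 8 bp
  [8,11): 3 bp
  [11,22): 11 bp
  [22,43): 21 bp
  [43,66): 23 bp
  [66,86): 20 bp
  [86,94): 8 bp
  [94,98): 4 bp
  [98,108): 10 bp
  [108,114): 6 bp
  [114,124): 10 bp
  [124,129): 5 bp
  [129,146): 17 bp
  [146,153): 7 bp
  [153,170): 17 bp
  [170,175): 5 bp
  [175,179): 4 bp
  [179,200): 21 bp
  [200,219): 19 bp
  [219,224): 5 bp
  [224,233): 9 bp
  [233,247): 14 bp
  [247,250): 3 bp
  [250,257): 7 bp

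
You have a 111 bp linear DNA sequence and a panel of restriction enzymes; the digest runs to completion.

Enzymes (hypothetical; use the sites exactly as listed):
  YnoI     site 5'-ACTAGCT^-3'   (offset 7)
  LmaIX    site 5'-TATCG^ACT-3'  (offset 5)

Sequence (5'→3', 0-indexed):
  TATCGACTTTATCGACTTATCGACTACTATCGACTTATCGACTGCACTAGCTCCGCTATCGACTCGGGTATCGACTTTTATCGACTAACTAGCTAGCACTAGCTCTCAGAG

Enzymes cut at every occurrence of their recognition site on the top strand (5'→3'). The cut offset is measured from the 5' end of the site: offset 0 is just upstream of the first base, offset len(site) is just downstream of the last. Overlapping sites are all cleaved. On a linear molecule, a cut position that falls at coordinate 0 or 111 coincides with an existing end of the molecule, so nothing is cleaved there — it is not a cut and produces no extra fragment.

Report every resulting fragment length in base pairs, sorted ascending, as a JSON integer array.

Per-enzyme occurrences:
  YnoI ACTAGCT/7: at [45, 87, 97] ⇒ [52, 94, 104]
  LmaIX TATCGACT/5: at [0, 9, 17, 27, 35, 56, 68, 78] ⇒ [5, 14, 22, 32, 40, 61, 73, 83]

All cut coordinates (distinct, sorted): [5, 14, 22, 32, 40, 52, 61, 73, 83, 94, 104]

Fragment lengths:
  [0,5): 5 bp
  [5,14): 9 bp
  [14,22): 8 bp
  [22,32): 10 bp
  [32,40): 8 bp
  [40,52): 12 bp
  [52,61): 9 bp
  [61,73): 12 bp
  [73,83): 10 bp
  [83,94): 11 bp
  [94,104): 10 bp
  [104,111): 7 bp

[5,7,8,8,9,9,10,10,10,11,12,12]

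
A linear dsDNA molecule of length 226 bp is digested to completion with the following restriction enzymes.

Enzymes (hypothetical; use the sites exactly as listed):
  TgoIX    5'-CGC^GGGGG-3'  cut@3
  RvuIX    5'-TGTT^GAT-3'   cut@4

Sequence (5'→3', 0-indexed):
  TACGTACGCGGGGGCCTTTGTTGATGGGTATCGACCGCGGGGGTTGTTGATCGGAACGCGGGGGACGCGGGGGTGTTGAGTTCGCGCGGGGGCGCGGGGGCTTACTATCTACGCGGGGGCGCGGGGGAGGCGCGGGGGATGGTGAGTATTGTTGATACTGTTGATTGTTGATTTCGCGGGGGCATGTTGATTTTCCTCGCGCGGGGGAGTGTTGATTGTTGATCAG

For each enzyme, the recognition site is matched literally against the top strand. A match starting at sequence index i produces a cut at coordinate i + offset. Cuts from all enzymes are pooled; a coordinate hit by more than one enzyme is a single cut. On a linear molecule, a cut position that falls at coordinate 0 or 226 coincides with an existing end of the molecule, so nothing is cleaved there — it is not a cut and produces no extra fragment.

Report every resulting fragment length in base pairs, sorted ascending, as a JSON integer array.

Scan for sites:
  TgoIX (CGCGGGGG, off=3): starts [6, 35, 56, 65, 84, 92, 111, 119, 130, 174, 199] → cuts [9, 38, 59, 68, 87, 95, 114, 122, 133, 177, 202]
  RvuIX (TGTTGAT, off=4): starts [18, 44, 149, 158, 165, 184, 209, 216] → cuts [22, 48, 153, 162, 169, 188, 213, 220]

Pooled cuts: [9, 22, 38, 48, 59, 68, 87, 95, 114, 122, 133, 153, 162, 169, 177, 188, 202, 213, 220]

Fragments:
  [0,9): 9 bp
  [9,22): 13 bp
  [22,38): 16 bp
  [38,48): 10 bp
  [48,59): 11 bp
  [59,68): 9 bp
  [68,87): 19 bp
  [87,95): 8 bp
  [95,114): 19 bp
  [114,122): 8 bp
  [122,133): 11 bp
  [133,153): 20 bp
  [153,162): 9 bp
  [162,169): 7 bp
  [169,177): 8 bp
  [177,188): 11 bp
  [188,202): 14 bp
  [202,213): 11 bp
  [213,220): 7 bp
  [220,226): 6 bp

[6,7,7,8,8,8,9,9,9,10,11,11,11,11,13,14,16,19,19,20]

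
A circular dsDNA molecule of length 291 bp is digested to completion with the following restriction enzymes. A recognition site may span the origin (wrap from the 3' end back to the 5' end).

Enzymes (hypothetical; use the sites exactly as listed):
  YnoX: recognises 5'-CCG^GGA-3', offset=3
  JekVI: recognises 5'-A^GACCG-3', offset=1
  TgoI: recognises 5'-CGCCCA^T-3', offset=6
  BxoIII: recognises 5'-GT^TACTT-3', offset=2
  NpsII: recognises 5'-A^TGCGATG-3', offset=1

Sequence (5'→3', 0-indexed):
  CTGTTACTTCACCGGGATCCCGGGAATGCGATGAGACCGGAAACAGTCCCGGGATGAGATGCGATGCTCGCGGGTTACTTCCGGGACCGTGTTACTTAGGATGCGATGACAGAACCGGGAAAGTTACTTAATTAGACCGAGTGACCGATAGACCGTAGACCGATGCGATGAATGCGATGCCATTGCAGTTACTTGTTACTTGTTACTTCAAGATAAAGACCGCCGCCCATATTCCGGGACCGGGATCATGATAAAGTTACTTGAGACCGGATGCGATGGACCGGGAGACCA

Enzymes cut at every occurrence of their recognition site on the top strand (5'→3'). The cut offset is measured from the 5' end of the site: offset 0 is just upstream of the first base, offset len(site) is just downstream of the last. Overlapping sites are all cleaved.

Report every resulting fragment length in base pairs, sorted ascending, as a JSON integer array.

Site scan:
  YnoX CCGGGA/3: at [11, 19, 48, 80, 114, 233, 239, 280] ⇒ [14, 22, 51, 83, 117, 236, 242, 283]
  JekVI AGACCG/1: at [33, 133, 149, 156, 216, 263] ⇒ [34, 134, 150, 157, 217, 264]
  TgoI CGCCCAT/6: at [223] ⇒ [229]
  BxoIII GTTACTT/2: at [2, 73, 90, 122, 187, 194, 201, 255] ⇒ [4, 75, 92, 124, 189, 196, 203, 257]
  NpsII ATGCGATG/1: at [25, 58, 100, 162, 171, 270] ⇒ [26, 59, 101, 163, 172, 271]

All cut coordinates (distinct, sorted): [4, 14, 22, 26, 34, 51, 59, 75, 83, 92, 101, 117, 124, 134, 150, 157, 163, 172, 189, 196, 203, 217, 229, 236, 242, 257, 264, 271, 283]

Fragment lengths:
  4→14: 10 bp
  14→22: 8 bp
  22→26: 4 bp
  26→34: 8 bp
  34→51: 17 bp
  51→59: 8 bp
  59→75: 16 bp
  75→83: 8 bp
  83→92: 9 bp
  92→101: 9 bp
  101→117: 16 bp
  117→124: 7 bp
  124→134: 10 bp
  134→150: 16 bp
  150→157: 7 bp
  157→163: 6 bp
  163→172: 9 bp
  172→189: 17 bp
  189→196: 7 bp
  196→203: 7 bp
  203→217: 14 bp
  217→229: 12 bp
  229→236: 7 bp
  236→242: 6 bp
  242→257: 15 bp
  257→264: 7 bp
  264→271: 7 bp
  271→283: 12 bp
  283→4 (wrap): 291-283+4 = 12 bp

[4,6,6,7,7,7,7,7,7,7,8,8,8,8,9,9,9,10,10,12,12,12,14,15,16,16,16,17,17]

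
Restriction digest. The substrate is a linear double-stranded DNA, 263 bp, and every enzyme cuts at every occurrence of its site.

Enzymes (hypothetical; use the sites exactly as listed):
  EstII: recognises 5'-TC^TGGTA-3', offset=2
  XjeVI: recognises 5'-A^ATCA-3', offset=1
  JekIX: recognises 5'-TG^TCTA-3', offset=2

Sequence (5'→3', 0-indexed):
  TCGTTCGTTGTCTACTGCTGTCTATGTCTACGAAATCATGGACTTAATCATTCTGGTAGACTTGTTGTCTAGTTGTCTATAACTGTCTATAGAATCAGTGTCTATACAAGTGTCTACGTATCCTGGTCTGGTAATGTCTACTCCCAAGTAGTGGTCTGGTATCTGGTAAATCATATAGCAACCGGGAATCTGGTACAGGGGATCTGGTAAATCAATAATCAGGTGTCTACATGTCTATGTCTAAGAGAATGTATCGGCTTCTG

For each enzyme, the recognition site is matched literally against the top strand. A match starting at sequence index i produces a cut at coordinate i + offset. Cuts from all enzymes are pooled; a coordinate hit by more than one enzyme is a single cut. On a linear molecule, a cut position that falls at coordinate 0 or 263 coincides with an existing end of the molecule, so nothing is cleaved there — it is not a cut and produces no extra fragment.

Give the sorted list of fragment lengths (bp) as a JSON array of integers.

Site scan:
  EstII TCTGGTA/2: at [51, 126, 154, 161, 188, 202] ⇒ [53, 128, 156, 163, 190, 204]
  XjeVI AATCA/1: at [33, 45, 92, 168, 209, 216] ⇒ [34, 46, 93, 169, 210, 217]
  JekIX TGTCTA/2: at [8, 18, 24, 65, 73, 83, 98, 110, 134, 223, 231, 237] ⇒ [10, 20, 26, 67, 75, 85, 100, 112, 136, 225, 233, 239]

Pooled cuts: [10, 20, 26, 34, 46, 53, 67, 75, 85, 93, 100, 112, 128, 136, 156, 163, 169, 190, 204, 210, 217, 225, 233, 239]

Fragment lengths:
  [0,10): 10 bp
  [10,20): 10 bp
  [20,26): 6 bp
  [26,34): 8 bp
  [34,46): 12 bp
  [46,53): 7 bp
  [53,67): 14 bp
  [67,75): 8 bp
  [75,85): 10 bp
  [85,93): 8 bp
  [93,100): 7 bp
  [100,112): 12 bp
  [112,128): 16 bp
  [128,136): 8 bp
  [136,156): 20 bp
  [156,163): 7 bp
  [163,169): 6 bp
  [169,190): 21 bp
  [190,204): 14 bp
  [204,210): 6 bp
  [210,217): 7 bp
  [217,225): 8 bp
  [225,233): 8 bp
  [233,239): 6 bp
  [239,263): 24 bp

[6,6,6,6,7,7,7,7,8,8,8,8,8,8,10,10,10,12,12,14,14,16,20,21,24]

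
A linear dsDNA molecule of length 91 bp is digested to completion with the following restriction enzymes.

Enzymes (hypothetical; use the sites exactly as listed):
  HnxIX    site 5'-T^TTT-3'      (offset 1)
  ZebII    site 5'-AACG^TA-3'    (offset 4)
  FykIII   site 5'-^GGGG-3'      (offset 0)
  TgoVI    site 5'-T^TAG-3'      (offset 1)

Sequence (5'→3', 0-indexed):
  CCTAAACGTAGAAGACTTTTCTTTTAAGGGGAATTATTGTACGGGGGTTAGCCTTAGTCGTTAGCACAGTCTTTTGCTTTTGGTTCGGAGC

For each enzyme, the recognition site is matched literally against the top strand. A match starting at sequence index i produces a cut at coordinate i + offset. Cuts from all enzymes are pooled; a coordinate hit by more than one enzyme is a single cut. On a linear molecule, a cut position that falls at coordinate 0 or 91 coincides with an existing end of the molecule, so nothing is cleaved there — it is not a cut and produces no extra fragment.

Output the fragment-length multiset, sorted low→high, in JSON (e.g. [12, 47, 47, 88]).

Site scan:
  HnxIX TTTT/1: at [16, 21, 71, 77] ⇒ [17, 22, 72, 78]
  ZebII AACGTA/4: at [4] ⇒ [8]
  FykIII GGGG/0: at [27, 42, 43] ⇒ [27, 42, 43]
  TgoVI TTAG/1: at [47, 53, 60] ⇒ [48, 54, 61]

All cut coordinates (distinct, sorted): [8, 17, 22, 27, 42, 43, 48, 54, 61, 72, 78]

Fragment lengths:
  [0,8): 8 bp
  [8,17): 9 bp
  [17,22): 5 bp
  [22,27): 5 bp
  [27,42): 15 bp
  [42,43): 1 bp
  [43,48): 5 bp
  [48,54): 6 bp
  [54,61): 7 bp
  [61,72): 11 bp
  [72,78): 6 bp
  [78,91): 13 bp

[1,5,5,5,6,6,7,8,9,11,13,15]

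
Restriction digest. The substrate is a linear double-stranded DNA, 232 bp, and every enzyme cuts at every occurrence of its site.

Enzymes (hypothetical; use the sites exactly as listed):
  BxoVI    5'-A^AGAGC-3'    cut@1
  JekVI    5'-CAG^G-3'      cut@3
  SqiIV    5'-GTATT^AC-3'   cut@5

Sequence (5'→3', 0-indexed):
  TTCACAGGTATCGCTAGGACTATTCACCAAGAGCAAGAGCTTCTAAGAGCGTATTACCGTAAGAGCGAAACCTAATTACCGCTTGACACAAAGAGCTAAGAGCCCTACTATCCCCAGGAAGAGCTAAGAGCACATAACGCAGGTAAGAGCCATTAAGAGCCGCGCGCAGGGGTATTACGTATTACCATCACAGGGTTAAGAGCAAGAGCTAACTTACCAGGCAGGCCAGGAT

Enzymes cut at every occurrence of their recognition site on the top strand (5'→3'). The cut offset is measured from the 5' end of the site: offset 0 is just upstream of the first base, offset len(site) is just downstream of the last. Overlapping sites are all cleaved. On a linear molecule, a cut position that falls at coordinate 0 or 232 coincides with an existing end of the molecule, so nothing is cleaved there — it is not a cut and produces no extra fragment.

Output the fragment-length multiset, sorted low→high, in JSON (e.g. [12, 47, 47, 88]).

[2,3,3,4,5,5,6,6,6,7,7,7,7,7,10,10,10,10,14,16,16,19,22,30]

Per-enzyme occurrences:
  BxoVI AAGAGC/1: at [28, 34, 44, 60, 90, 97, 118, 125, 144, 154, 197, 203] ⇒ [29, 35, 45, 61, 91, 98, 119, 126, 145, 155, 198, 204]
  JekVI CAGG/3: at [4, 114, 139, 166, 190, 217, 221, 226] ⇒ [7, 117, 142, 169, 193, 220, 224, 229]
  SqiIV GTATTAC/5: at [50, 171, 178] ⇒ [55, 176, 183]

Pooled cuts: [7, 29, 35, 45, 55, 61, 91, 98, 117, 119, 126, 142, 145, 155, 169, 176, 183, 193, 198, 204, 220, 224, 229]

Fragments:
  [0,7): 7 bp
  [7,29): 22 bp
  [29,35): 6 bp
  [35,45): 10 bp
  [45,55): 10 bp
  [55,61): 6 bp
  [61,91): 30 bp
  [91,98): 7 bp
  [98,117): 19 bp
  [117,119): 2 bp
  [119,126): 7 bp
  [126,142): 16 bp
  [142,145): 3 bp
  [145,155): 10 bp
  [155,169): 14 bp
  [169,176): 7 bp
  [176,183): 7 bp
  [183,193): 10 bp
  [193,198): 5 bp
  [198,204): 6 bp
  [204,220): 16 bp
  [220,224): 4 bp
  [224,229): 5 bp
  [229,232): 3 bp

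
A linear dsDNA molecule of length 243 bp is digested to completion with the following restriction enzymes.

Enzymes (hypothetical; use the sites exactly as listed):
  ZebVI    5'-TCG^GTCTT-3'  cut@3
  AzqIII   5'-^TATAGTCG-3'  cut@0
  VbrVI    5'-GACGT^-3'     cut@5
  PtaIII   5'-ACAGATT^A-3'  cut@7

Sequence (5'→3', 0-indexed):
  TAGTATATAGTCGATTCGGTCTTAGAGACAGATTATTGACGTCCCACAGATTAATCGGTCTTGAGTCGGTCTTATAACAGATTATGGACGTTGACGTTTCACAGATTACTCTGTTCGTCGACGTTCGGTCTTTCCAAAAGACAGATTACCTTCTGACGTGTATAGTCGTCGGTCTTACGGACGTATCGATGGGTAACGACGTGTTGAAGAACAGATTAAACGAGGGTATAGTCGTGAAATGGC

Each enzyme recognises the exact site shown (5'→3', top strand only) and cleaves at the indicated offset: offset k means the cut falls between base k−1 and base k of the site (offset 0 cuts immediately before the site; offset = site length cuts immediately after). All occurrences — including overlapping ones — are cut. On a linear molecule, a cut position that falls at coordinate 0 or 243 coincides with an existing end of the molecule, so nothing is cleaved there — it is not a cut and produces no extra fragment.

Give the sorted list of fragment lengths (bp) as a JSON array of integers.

[1,3,5,5,6,8,8,9,10,10,11,11,12,13,13,15,15,16,17,17,18,20]

Scan for sites:
  ZebVI TCGGTCTT/3: at [15, 54, 65, 124, 168] ⇒ [18, 57, 68, 127, 171]
  AzqIII TATAGTCG/0: at [5, 160, 226] ⇒ [5, 160, 226]
  VbrVI GACGT/5: at [37, 86, 92, 119, 154, 179, 197] ⇒ [42, 91, 97, 124, 159, 184, 202]
  PtaIII ACAGATTA/7: at [27, 45, 76, 100, 140, 210] ⇒ [34, 52, 83, 107, 147, 217]

Pooled cuts: [5, 18, 34, 42, 52, 57, 68, 83, 91, 97, 107, 124, 127, 147, 159, 160, 171, 184, 202, 217, 226]

Fragments:
  [0,5): 5 bp
  [5,18): 13 bp
  [18,34): 16 bp
  [34,42): 8 bp
  [42,52): 10 bp
  [52,57): 5 bp
  [57,68): 11 bp
  [68,83): 15 bp
  [83,91): 8 bp
  [91,97): 6 bp
  [97,107): 10 bp
  [107,124): 17 bp
  [124,127): 3 bp
  [127,147): 20 bp
  [147,159): 12 bp
  [159,160): 1 bp
  [160,171): 11 bp
  [171,184): 13 bp
  [184,202): 18 bp
  [202,217): 15 bp
  [217,226): 9 bp
  [226,243): 17 bp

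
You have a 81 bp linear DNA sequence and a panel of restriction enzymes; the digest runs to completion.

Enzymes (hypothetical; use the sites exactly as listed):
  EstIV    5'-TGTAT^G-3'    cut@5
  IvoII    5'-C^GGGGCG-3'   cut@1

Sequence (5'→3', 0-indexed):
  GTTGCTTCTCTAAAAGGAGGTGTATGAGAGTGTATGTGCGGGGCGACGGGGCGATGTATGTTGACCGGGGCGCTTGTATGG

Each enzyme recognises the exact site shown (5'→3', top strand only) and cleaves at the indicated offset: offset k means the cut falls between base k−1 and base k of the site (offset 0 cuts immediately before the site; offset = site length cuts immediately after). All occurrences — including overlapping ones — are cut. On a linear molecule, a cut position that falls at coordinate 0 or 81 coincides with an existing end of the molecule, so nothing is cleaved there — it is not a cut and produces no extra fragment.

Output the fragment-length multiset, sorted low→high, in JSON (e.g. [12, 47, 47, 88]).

[2,4,7,8,10,12,13,25]

Site scan:
  EstIV TGTATG/5: at [20, 30, 54, 74] ⇒ [25, 35, 59, 79]
  IvoII CGGGGCG/1: at [38, 46, 65] ⇒ [39, 47, 66]

All cut coordinates (distinct, sorted): [25, 35, 39, 47, 59, 66, 79]

Fragments:
  [0,25): 25 bp
  [25,35): 10 bp
  [35,39): 4 bp
  [39,47): 8 bp
  [47,59): 12 bp
  [59,66): 7 bp
  [66,79): 13 bp
  [79,81): 2 bp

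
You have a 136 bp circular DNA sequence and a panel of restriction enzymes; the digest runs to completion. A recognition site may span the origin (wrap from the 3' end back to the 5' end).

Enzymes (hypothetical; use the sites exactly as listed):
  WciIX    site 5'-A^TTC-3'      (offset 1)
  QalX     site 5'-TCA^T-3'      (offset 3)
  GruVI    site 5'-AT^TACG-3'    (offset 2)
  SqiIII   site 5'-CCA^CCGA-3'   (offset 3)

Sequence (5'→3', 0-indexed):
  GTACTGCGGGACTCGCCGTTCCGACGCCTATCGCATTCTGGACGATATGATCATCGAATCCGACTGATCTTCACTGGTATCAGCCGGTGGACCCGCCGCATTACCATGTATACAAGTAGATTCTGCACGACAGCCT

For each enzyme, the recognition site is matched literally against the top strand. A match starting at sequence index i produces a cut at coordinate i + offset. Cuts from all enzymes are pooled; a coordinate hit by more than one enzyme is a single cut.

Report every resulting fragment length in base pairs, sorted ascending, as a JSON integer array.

[18,51,67]

Scan for sites:
  WciIX (ATTC, off=1): starts [34, 119] → cuts [35, 120]
  QalX (TCAT, off=3): starts [50] → cuts [53]
  GruVI (ATTACG, off=2): no sites
  SqiIII (CCACCGA, off=3): no sites

Pooled cuts: [35, 53, 120]

Fragments:
  35→53: 18 bp
  53→120: 67 bp
  120→35 (wrap): 136-120+35 = 51 bp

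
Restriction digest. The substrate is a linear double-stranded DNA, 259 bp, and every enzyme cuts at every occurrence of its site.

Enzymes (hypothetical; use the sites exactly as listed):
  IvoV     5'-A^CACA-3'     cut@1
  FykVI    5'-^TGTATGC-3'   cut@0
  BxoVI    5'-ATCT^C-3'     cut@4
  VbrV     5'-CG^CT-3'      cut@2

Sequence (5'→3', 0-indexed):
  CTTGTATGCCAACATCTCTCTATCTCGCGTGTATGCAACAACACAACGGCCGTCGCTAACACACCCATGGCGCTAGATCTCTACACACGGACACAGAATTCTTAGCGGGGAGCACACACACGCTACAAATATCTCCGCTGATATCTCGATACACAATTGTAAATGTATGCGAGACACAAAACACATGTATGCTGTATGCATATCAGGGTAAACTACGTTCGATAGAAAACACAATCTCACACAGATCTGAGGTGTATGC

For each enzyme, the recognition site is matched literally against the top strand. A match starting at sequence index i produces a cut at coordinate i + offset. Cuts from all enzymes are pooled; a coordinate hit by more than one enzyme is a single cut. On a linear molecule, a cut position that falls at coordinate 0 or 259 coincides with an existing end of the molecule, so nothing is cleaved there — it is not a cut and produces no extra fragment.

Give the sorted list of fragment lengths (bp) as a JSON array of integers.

[2,2,2,3,3,4,4,4,5,6,7,7,7,8,8,8,8,9,11,12,12,12,13,13,14,15,23,37]

Site scan:
  IvoV (ACACA, off=1): starts [40, 58, 82, 90, 113, 115, 150, 173, 180, 228, 238] → cuts [41, 59, 83, 91, 114, 116, 151, 174, 181, 229, 239]
  FykVI (TGTATGC, off=0): starts [2, 29, 163, 185, 192, 252] → cuts [2, 29, 163, 185, 192, 252]
  BxoVI (ATCTC, off=4): starts [13, 21, 76, 130, 142, 233] → cuts [17, 25, 80, 134, 146, 237]
  VbrV (CGCT, off=2): starts [53, 70, 120, 135] → cuts [55, 72, 122, 137]

Pooled cuts: [2, 17, 25, 29, 41, 55, 59, 72, 80, 83, 91, 114, 116, 122, 134, 137, 146, 151, 163, 174, 181, 185, 192, 229, 237, 239, 252]

Fragment lengths:
  [0,2): 2 bp
  [2,17): 15 bp
  [17,25): 8 bp
  [25,29): 4 bp
  [29,41): 12 bp
  [41,55): 14 bp
  [55,59): 4 bp
  [59,72): 13 bp
  [72,80): 8 bp
  [80,83): 3 bp
  [83,91): 8 bp
  [91,114): 23 bp
  [114,116): 2 bp
  [116,122): 6 bp
  [122,134): 12 bp
  [134,137): 3 bp
  [137,146): 9 bp
  [146,151): 5 bp
  [151,163): 12 bp
  [163,174): 11 bp
  [174,181): 7 bp
  [181,185): 4 bp
  [185,192): 7 bp
  [192,229): 37 bp
  [229,237): 8 bp
  [237,239): 2 bp
  [239,252): 13 bp
  [252,259): 7 bp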